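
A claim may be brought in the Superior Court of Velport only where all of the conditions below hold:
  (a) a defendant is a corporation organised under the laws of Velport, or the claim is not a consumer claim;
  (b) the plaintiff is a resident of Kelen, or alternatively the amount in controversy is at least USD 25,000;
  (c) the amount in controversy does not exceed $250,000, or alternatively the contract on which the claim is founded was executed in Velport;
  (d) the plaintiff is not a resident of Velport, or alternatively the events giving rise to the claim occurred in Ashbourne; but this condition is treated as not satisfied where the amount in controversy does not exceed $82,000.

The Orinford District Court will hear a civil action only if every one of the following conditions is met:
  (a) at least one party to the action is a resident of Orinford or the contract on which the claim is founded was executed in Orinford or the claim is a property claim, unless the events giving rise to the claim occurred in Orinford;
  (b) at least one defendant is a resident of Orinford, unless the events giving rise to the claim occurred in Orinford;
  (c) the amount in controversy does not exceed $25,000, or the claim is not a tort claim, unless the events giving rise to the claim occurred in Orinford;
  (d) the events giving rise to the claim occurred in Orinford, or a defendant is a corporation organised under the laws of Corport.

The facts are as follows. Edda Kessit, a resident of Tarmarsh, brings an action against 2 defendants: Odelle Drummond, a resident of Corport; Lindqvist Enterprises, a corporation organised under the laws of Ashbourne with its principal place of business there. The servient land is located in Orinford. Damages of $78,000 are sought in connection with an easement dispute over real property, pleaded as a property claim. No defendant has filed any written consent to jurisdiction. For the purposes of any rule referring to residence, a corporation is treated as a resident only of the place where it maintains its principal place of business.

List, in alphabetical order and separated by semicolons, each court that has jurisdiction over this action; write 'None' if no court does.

The Superior Court of Velport:
  (a) The claim is a property claim, not a consumer claim, so one alternative holds. Condition met.
  (b) The amount in controversy is $78,000, which meets the 25,000 dollars floor, so this disjunct is met. Met.
  (c) The amount in controversy is USD 78,000, within the USD 250,000 ceiling, so one alternative holds. Condition met.
  (d) The plaintiff resides in Tarmarsh, which is not Velport, so one alternative holds. But the amount in controversy is $78,000, within the $82,000 ceiling, triggering the carve-out and defeating this condition. Fails.
  → The court lacks jurisdiction.
The Orinford District Court:
  (a) The claim is a property claim, which satisfies one of the alternatives. Met.
  (b) No defendant resides in Orinford (they reside in Corport, Ashbourne). But the operative events occurred in Orinford, and the 'unless' clause therefore excuses the requirement. Met.
  (c) The claim is a property claim, not a tort claim, so one alternative holds. Condition met.
  (d) The operative events occurred in Orinford, so this disjunct is met. Condition met.
  → All conditions met; jurisdiction exists.

the Orinford District Court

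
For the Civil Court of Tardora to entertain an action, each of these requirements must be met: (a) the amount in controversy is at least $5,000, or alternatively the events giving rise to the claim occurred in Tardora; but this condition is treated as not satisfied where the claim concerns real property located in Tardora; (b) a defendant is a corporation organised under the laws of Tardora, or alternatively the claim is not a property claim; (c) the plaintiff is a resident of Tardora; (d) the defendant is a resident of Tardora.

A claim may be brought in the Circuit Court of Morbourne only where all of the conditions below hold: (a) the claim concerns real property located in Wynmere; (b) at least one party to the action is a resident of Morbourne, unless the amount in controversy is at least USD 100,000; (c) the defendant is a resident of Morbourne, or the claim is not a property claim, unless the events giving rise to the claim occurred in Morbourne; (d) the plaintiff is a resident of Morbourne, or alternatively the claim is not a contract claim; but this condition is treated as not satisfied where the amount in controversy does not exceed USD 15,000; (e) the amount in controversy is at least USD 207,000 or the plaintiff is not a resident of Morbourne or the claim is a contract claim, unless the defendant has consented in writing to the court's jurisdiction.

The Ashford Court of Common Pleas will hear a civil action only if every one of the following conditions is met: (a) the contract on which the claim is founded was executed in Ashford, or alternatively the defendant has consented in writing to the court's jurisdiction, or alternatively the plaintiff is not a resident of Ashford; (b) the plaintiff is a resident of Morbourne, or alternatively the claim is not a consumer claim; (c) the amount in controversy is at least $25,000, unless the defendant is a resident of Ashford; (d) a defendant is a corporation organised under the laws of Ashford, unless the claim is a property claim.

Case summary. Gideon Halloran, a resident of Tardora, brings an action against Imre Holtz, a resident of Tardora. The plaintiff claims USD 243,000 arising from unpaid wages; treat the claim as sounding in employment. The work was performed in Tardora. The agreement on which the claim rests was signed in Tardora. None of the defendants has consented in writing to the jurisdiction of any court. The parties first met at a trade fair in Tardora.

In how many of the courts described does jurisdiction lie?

The Civil Court of Tardora:
  (a) The amount in controversy is $243,000, which meets the USD 5,000 floor, so this disjunct is met. And the carve-out is inapplicable — the claim does not concern real property. Satisfied.
  (b) The claim is an employment claim, not a property claim — that alternative is enough. Satisfied.
  (c) The plaintiff resides in Tardora. Condition met.
  (d) The defendant resides in Tardora. Met.
  → Every requirement is satisfied — jurisdiction.
The Circuit Court of Morbourne:
  (a) The claim does not concern real property. Condition not met.
  (b) No party resides in Morbourne. The proviso rescues it, though: the amount in controversy is $243,000, which meets the $100,000 floor. Met.
  (c) The claim is an employment claim, not a property claim, which satisfies one of the alternatives. Condition met.
  (d) The claim is an employment claim, not a contract claim — that alternative is enough. The carve-out does not apply: the amount in controversy is $243,000, above the USD 15,000 ceiling. Satisfied.
  (e) The amount in controversy is 243,000 dollars, which meets the $207,000 floor, which satisfies one of the alternatives. Satisfied.
  → No jurisdiction.
The Ashford Court of Common Pleas:
  (a) The plaintiff resides in Tardora, which is not Ashford, so one alternative holds. Met.
  (b) The claim is an employment claim, not a consumer claim, which satisfies one of the alternatives. Satisfied.
  (c) The amount in controversy is 243,000 dollars, which meets the $25,000 floor. Met.
  (d) No defendant is a corporation. Nor does the 'unless' clause help: the claim is an employment claim, not a property claim. Not met.
  → Not every requirement is met — no jurisdiction.
Courts with jurisdiction: the Civil Court of Tardora — 1 in total.

1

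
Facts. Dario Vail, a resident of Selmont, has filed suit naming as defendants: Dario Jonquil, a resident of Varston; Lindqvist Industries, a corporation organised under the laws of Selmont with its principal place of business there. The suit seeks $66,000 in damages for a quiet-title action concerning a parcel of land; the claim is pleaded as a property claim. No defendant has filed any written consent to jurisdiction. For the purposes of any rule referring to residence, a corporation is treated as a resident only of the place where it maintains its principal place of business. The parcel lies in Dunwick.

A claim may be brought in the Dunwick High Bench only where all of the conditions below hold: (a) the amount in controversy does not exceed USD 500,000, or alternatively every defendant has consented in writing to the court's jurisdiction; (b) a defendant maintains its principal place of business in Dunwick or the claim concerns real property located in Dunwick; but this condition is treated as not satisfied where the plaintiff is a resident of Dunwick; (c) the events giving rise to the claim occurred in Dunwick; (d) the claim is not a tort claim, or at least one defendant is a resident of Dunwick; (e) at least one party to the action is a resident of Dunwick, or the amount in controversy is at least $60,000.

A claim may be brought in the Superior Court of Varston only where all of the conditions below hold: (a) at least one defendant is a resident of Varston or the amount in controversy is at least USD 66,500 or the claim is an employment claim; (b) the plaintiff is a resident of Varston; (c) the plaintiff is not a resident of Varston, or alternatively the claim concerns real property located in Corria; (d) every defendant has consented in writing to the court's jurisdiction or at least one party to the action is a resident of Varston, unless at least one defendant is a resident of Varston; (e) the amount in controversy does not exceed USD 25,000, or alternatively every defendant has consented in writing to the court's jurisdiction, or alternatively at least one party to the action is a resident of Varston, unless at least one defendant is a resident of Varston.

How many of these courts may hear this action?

The Dunwick High Bench:
  (a) The amount in controversy is $66,000, within the USD 500,000 ceiling, so one alternative holds. Satisfied.
  (b) The property lies in Dunwick, so one alternative holds. The exception is not triggered, since the plaintiff resides in Selmont, not Dunwick. Condition met.
  (c) The operative events occurred in Dunwick. Met.
  (d) The claim is a property claim, not a tort claim, so this disjunct is met. Satisfied.
  (e) The amount in controversy is 66,000 dollars, which meets the USD 60,000 floor, so one alternative holds. Met.
  → The court has jurisdiction.
The Superior Court of Varston:
  (a) Dario Jonquil resides in Varston, so one alternative holds. Condition met.
  (b) The plaintiff resides in Selmont, not Varston. Not met.
  (c) The plaintiff resides in Selmont, which is not Varston, so one alternative holds. Met.
  (d) Dario Jonquil resides in Varston, so this disjunct is met. Condition met.
  (e) Dario Jonquil resides in Varston — that alternative is enough. Met.
  → At least one condition fails; no jurisdiction.
Courts with jurisdiction: the Dunwick High Bench — 1 in total.

1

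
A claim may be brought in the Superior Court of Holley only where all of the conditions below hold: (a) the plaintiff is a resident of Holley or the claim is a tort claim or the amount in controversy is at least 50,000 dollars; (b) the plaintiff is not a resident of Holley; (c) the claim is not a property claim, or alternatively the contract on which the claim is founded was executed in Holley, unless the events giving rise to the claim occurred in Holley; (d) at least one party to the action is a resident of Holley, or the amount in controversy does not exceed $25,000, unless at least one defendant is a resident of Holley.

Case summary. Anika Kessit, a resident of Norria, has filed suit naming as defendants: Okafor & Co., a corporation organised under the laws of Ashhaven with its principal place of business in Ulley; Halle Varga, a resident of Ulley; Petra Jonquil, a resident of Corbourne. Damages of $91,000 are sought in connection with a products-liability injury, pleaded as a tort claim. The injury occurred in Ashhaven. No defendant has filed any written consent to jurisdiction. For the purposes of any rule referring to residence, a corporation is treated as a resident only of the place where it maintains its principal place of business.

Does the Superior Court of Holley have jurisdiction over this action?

No

The Superior Court of Holley:
  (a) The claim is a tort claim, so one alternative holds. Met.
  (b) The plaintiff resides in Norria, which is not Holley. Met.
  (c) The claim is a tort claim, not a property claim, so this disjunct is met. Condition met.
  (d) No party resides in Holley; the amount in controversy is $91,000, above the 25,000 dollars ceiling — no alternative holds. And no defendant resides in Holley (they reside in Ulley, Ulley, Corbourne), so the proviso does not save it. Condition not met.
  → No jurisdiction.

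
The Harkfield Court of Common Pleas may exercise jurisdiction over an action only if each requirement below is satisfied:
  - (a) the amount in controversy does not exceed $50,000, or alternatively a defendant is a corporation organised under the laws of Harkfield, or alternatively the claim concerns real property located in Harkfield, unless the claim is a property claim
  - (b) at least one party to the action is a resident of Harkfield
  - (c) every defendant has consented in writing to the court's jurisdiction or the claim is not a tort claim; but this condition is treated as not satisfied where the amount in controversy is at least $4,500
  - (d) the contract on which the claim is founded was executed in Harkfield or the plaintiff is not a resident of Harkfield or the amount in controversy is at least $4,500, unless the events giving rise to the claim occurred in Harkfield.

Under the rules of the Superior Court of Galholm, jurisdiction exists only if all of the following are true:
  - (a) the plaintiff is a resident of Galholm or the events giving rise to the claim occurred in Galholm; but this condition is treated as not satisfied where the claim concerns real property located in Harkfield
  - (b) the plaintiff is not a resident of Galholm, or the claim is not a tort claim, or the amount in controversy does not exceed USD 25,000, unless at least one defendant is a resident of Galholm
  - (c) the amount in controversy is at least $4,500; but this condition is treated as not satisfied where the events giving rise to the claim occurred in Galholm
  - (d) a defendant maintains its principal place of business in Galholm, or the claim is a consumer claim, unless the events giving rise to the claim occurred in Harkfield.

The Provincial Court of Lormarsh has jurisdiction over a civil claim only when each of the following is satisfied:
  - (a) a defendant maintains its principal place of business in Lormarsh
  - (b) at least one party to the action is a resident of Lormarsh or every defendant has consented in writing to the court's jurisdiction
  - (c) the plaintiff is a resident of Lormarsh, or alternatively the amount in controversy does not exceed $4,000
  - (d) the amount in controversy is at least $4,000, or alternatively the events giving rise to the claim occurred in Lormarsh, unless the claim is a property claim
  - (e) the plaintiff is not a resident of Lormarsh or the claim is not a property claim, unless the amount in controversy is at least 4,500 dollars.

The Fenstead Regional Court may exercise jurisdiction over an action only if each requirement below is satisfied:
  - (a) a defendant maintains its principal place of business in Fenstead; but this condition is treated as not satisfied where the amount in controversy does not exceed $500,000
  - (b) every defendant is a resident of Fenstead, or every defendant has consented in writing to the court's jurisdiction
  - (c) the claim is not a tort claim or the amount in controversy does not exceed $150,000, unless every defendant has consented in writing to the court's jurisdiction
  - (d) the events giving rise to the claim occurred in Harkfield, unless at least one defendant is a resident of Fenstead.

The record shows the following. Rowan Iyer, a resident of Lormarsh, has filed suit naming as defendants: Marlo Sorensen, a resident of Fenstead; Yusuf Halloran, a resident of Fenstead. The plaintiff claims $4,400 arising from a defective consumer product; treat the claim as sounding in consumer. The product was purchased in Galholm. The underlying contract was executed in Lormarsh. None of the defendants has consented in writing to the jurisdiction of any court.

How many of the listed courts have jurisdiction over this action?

The Harkfield Court of Common Pleas:
  (a) The amount in controversy is USD 4,400, within the $50,000 ceiling, so this disjunct is met. Met.
  (b) No party resides in Harkfield. Not satisfied.
  (c) The claim is a consumer claim, not a tort claim, so one alternative holds. And the carve-out is inapplicable — the amount in controversy is $4,400, below the USD 4,500 floor. Satisfied.
  (d) The plaintiff resides in Lormarsh, which is not Harkfield, so one alternative holds. Condition met.
  → Not every requirement is met — no jurisdiction.
The Superior Court of Galholm:
  (a) The operative events occurred in Galholm, which satisfies one of the alternatives. And the carve-out is inapplicable — the claim does not concern real property. Condition met.
  (b) The plaintiff resides in Lormarsh, which is not Galholm, so this disjunct is met. Met.
  (c) The amount in controversy is $4,400, below the 4,500 dollars floor. Not met.
  (d) The claim is a consumer claim, which satisfies one of the alternatives. Condition met.
  → At least one condition fails; no jurisdiction.
The Provincial Court of Lormarsh:
  (a) No defendant is a corporation. Condition not met.
  (b) Rowan Iyer resides in Lormarsh, so this disjunct is met. Met.
  (c) The plaintiff resides in Lormarsh, which satisfies one of the alternatives. Met.
  (d) The amount in controversy is 4,400 dollars, which meets the 4,000 dollars floor, so this disjunct is met. Condition met.
  (e) The claim is a consumer claim, not a property claim, so this disjunct is met. Condition met.
  → The court lacks jurisdiction.
The Fenstead Regional Court:
  (a) No defendant is a corporation. Not satisfied.
  (b) The defendants reside as follows — Marlo Sorensen in Fenstead, Yusuf Halloran in Fenstead — all in Fenstead, which satisfies one of the alternatives. Satisfied.
  (c) The claim is a consumer claim, not a tort claim — that alternative is enough. Met.
  (d) The operative events occurred in Galholm, not Harkfield. However, Marlo Sorensen resides in Fenstead, so the 'unless' proviso supplies this condition. Condition met.
  → At least one condition fails; no jurisdiction.
No court satisfies all of its conditions.

0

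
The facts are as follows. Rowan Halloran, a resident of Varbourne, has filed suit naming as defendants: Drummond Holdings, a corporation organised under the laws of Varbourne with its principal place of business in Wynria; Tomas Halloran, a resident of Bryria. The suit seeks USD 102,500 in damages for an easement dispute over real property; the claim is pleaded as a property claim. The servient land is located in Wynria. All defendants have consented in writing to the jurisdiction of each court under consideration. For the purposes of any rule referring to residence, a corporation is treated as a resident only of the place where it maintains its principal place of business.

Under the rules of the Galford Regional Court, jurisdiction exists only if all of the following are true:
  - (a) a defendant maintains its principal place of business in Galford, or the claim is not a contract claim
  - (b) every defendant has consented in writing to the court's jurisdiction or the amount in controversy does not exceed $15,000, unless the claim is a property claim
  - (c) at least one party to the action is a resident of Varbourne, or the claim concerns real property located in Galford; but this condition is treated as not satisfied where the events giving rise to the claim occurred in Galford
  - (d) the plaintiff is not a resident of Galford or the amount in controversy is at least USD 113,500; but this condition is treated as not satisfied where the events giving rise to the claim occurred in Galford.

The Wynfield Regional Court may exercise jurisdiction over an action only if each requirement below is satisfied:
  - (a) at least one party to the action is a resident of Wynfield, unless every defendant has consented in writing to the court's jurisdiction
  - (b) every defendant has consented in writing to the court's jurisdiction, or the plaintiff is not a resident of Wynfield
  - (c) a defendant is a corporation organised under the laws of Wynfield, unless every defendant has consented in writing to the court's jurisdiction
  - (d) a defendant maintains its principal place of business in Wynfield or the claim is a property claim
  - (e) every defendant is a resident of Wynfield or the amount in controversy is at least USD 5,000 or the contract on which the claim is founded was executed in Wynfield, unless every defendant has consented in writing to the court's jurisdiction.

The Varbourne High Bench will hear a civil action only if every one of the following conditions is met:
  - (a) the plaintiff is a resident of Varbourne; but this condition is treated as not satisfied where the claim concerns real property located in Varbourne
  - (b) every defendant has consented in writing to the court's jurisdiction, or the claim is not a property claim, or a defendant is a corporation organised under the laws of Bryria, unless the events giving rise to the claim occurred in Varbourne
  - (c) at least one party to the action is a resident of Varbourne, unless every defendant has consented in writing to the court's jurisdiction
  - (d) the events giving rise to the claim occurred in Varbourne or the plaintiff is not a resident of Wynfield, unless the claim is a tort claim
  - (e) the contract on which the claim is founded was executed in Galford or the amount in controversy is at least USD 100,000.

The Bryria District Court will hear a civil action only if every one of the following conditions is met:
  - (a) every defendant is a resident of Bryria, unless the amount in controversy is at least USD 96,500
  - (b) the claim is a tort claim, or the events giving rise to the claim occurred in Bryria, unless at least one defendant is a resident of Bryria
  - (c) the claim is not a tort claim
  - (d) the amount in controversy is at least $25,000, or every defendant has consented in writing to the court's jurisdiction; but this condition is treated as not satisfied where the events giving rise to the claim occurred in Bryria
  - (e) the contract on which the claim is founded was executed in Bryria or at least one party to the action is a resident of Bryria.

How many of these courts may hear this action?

The Galford Regional Court:
  (a) The claim is a property claim, not a contract claim, so one alternative holds. Satisfied.
  (b) Every defendant has filed written consent, so one alternative holds. Satisfied.
  (c) Rowan Halloran resides in Varbourne, so one alternative holds. The exception is not triggered, since the operative events occurred in Wynria, not Galford. Satisfied.
  (d) The plaintiff resides in Varbourne, which is not Galford, which satisfies one of the alternatives. The exception is not triggered, since the operative events occurred in Wynria, not Galford. Met.
  → The court has jurisdiction.
The Wynfield Regional Court:
  (a) No party resides in Wynfield. The proviso rescues it, though: every defendant has filed written consent. Condition met.
  (b) Every defendant has filed written consent, so one alternative holds. Satisfied.
  (c) The corporate defendant(s) are organised in Varbourne, not Wynfield. The proviso rescues it, though: every defendant has filed written consent. Met.
  (d) The claim is a property claim, so this disjunct is met. Satisfied.
  (e) The amount in controversy is USD 102,500, which meets the $5,000 floor, which satisfies one of the alternatives. Satisfied.
  → All conditions met; jurisdiction exists.
The Varbourne High Bench:
  (a) The plaintiff resides in Varbourne. And the carve-out is inapplicable — the property lies in Wynria, not Varbourne. Condition met.
  (b) Every defendant has filed written consent, so one alternative holds. Met.
  (c) Rowan Halloran resides in Varbourne. Met.
  (d) The plaintiff resides in Varbourne, which is not Wynfield — that alternative is enough. Satisfied.
  (e) The amount in controversy is $102,500, which meets the $100,000 floor, so this disjunct is met. Satisfied.
  → Jurisdiction lies.
The Bryria District Court:
  (a) The defendants reside as follows — Drummond Holdings in Wynria, Tomas Halloran in Bryria — not all in Bryria. The proviso rescues it, though: the amount in controversy is $102,500, which meets the $96,500 floor. Condition met.
  (b) The claim is a property claim, not a tort claim; the operative events occurred in Wynria, not Bryria — no alternative holds. But Tomas Halloran resides in Bryria, and the 'unless' clause therefore excuses the requirement. Satisfied.
  (c) The claim is a property claim, not a tort claim. Satisfied.
  (d) The amount in controversy is 102,500 dollars, which meets the USD 25,000 floor, which satisfies one of the alternatives. The carve-out does not apply: the operative events occurred in Wynria, not Bryria. Satisfied.
  (e) Tomas Halloran resides in Bryria, which satisfies one of the alternatives. Satisfied.
  → The court has jurisdiction.
Courts with jurisdiction: the Galford Regional Court, the Wynfield Regional Court, the Varbourne High Bench, the Bryria District Court — 4 in total.

4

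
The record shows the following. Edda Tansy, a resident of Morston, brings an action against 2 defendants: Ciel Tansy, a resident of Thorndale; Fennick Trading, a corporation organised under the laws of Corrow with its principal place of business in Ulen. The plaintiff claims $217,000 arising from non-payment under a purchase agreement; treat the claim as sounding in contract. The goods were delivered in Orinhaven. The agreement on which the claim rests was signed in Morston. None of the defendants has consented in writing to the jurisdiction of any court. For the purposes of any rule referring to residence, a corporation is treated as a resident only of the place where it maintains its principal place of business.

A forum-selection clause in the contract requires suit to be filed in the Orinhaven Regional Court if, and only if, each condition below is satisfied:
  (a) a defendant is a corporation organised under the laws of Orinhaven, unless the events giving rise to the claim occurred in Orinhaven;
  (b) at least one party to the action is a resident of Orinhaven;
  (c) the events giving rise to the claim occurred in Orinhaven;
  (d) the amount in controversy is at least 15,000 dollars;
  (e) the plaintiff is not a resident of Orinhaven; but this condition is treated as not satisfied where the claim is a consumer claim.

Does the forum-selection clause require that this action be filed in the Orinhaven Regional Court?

The Orinhaven Regional Court:
  (a) The corporate defendant(s) are organised in Corrow, not Orinhaven. But the operative events occurred in Orinhaven, and the 'unless' clause therefore excuses the requirement. Condition met.
  (b) No party resides in Orinhaven. Not met.
  (c) The operative events occurred in Orinhaven. Condition met.
  (d) The amount in controversy is $217,000, which meets the $15,000 floor. Condition met.
  (e) The plaintiff resides in Morston, which is not Orinhaven. The exception is not triggered, since the claim is a contract claim, not a consumer claim. Satisfied.
  → Forum clause is not triggered.

No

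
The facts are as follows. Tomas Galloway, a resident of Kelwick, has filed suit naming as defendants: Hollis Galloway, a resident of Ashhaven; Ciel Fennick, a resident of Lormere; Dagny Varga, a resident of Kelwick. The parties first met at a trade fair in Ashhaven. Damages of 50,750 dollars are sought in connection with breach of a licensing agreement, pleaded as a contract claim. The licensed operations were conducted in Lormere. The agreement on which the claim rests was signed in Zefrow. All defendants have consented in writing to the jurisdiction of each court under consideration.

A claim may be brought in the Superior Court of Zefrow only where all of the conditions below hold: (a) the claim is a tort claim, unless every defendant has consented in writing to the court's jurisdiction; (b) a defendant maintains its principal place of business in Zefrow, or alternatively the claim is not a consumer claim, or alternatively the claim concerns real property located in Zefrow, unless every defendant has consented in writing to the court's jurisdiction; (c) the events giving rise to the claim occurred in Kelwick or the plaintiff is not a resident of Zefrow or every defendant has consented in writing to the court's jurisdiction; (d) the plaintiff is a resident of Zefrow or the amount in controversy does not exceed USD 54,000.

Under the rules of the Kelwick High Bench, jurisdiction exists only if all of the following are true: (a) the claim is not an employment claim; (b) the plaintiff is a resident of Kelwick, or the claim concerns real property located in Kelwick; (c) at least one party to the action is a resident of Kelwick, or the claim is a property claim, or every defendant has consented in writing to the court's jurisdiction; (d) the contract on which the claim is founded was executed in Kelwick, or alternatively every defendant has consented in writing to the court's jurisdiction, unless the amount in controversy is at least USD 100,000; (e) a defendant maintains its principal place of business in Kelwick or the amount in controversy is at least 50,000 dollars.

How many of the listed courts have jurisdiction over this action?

2

The Superior Court of Zefrow:
  (a) The claim is a contract claim, not a tort claim. But every defendant has filed written consent, and the 'unless' clause therefore excuses the requirement. Satisfied.
  (b) The claim is a contract claim, not a consumer claim — that alternative is enough. Condition met.
  (c) The plaintiff resides in Kelwick, which is not Zefrow, so this disjunct is met. Satisfied.
  (d) The amount in controversy is 50,750 dollars, within the 54,000 dollars ceiling, so one alternative holds. Condition met.
  → The court has jurisdiction.
The Kelwick High Bench:
  (a) The claim is a contract claim, not an employment claim. Satisfied.
  (b) The plaintiff resides in Kelwick, so this disjunct is met. Met.
  (c) Tomas Galloway resides in Kelwick — that alternative is enough. Met.
  (d) Every defendant has filed written consent, so one alternative holds. Satisfied.
  (e) The amount in controversy is USD 50,750, which meets the 50,000 dollars floor, so this disjunct is met. Met.
  → All conditions met; jurisdiction exists.
Courts with jurisdiction: the Superior Court of Zefrow, the Kelwick High Bench — 2 in total.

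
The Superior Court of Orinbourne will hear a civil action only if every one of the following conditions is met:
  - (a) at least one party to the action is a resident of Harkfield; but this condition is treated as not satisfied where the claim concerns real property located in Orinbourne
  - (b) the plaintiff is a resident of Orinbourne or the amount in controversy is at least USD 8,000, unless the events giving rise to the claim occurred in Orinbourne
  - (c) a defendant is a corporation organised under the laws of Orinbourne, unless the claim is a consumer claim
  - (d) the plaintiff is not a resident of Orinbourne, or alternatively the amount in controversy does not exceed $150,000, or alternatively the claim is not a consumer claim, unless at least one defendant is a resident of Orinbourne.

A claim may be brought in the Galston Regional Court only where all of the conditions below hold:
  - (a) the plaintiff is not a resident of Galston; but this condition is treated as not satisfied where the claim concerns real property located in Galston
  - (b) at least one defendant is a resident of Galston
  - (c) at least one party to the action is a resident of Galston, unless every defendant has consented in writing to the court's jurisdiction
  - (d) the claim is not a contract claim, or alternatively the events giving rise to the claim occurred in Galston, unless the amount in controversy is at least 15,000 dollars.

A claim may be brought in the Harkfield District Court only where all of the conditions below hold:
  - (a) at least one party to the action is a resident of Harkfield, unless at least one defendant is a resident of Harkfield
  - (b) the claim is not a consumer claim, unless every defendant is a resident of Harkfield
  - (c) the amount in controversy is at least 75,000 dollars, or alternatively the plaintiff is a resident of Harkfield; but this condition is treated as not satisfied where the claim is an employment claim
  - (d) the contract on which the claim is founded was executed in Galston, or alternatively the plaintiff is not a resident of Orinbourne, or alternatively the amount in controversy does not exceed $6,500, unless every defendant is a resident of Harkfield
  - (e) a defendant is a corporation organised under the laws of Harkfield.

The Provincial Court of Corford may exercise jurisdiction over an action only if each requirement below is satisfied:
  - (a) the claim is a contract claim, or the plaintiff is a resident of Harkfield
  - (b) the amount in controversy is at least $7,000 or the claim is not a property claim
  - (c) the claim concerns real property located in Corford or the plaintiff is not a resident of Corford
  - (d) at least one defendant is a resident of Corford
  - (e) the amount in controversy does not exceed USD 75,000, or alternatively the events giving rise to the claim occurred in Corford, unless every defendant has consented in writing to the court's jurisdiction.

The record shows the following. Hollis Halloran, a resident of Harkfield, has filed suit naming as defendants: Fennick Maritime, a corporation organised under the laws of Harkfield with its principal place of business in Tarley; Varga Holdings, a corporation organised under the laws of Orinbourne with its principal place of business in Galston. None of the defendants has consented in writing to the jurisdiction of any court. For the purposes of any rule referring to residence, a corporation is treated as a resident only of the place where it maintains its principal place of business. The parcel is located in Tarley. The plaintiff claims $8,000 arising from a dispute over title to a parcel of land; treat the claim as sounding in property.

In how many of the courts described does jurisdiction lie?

3

The Superior Court of Orinbourne:
  (a) Hollis Halloran resides in Harkfield. The exception is not triggered, since the property lies in Tarley, not Orinbourne. Met.
  (b) The amount in controversy is $8,000, which meets the $8,000 floor, so one alternative holds. Satisfied.
  (c) Varga Holdings is organised under the laws of Orinbourne. Condition met.
  (d) The plaintiff resides in Harkfield, which is not Orinbourne, which satisfies one of the alternatives. Condition met.
  → Every requirement is satisfied — jurisdiction.
The Galston Regional Court:
  (a) The plaintiff resides in Harkfield, which is not Galston. The exception is not triggered, since the property lies in Tarley, not Galston. Condition met.
  (b) Varga Holdings resides in Galston. Condition met.
  (c) Varga Holdings resides in Galston. Met.
  (d) The claim is a property claim, not a contract claim, so this disjunct is met. Met.
  → The court has jurisdiction.
The Harkfield District Court:
  (a) Hollis Halloran resides in Harkfield. Condition met.
  (b) The claim is a property claim, not a consumer claim. Met.
  (c) The plaintiff resides in Harkfield, so one alternative holds. The carve-out does not apply: the claim is a property claim, not an employment claim. Satisfied.
  (d) The plaintiff resides in Harkfield, which is not Orinbourne, so this disjunct is met. Satisfied.
  (e) Fennick Maritime is organised under the laws of Harkfield. Satisfied.
  → The court has jurisdiction.
The Provincial Court of Corford:
  (a) The plaintiff resides in Harkfield — that alternative is enough. Condition met.
  (b) The amount in controversy is USD 8,000, which meets the USD 7,000 floor — that alternative is enough. Met.
  (c) The plaintiff resides in Harkfield, which is not Corford, so this disjunct is met. Met.
  (d) No defendant resides in Corford (they reside in Tarley, Galston). Not satisfied.
  (e) The amount in controversy is $8,000, within the 75,000 dollars ceiling, which satisfies one of the alternatives. Condition met.
  → Not every requirement is met — no jurisdiction.
Courts with jurisdiction: the Superior Court of Orinbourne, the Galston Regional Court, the Harkfield District Court — 3 in total.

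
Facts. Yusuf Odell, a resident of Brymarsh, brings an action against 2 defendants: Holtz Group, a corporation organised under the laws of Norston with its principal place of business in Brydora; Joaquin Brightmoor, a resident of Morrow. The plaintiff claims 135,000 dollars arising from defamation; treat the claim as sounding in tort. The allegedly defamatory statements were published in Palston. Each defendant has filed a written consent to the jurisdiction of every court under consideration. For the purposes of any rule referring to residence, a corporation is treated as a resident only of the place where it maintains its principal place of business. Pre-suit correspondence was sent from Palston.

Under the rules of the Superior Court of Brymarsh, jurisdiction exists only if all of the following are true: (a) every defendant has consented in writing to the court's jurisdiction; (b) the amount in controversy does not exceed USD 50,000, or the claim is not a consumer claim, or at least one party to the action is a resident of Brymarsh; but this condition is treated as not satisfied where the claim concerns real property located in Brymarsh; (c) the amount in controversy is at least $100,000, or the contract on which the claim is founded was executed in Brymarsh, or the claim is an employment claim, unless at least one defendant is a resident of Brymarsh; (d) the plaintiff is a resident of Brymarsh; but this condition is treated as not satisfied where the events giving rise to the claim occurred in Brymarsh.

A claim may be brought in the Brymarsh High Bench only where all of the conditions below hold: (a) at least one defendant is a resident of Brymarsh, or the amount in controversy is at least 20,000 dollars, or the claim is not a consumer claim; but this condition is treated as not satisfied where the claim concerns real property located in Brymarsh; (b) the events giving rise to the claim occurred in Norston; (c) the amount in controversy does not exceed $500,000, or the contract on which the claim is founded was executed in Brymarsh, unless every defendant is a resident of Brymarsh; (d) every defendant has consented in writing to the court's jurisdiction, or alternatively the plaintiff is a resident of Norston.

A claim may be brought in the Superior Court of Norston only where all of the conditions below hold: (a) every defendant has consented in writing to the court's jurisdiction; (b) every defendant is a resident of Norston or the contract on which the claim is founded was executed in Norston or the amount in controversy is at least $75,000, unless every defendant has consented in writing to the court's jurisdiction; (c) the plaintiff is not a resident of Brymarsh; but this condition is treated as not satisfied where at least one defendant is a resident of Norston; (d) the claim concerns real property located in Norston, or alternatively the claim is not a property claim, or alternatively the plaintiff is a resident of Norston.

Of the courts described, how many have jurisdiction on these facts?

The Superior Court of Brymarsh:
  (a) Every defendant has filed written consent. Satisfied.
  (b) The claim is a tort claim, not a consumer claim, so one alternative holds. The exception is not triggered, since the claim does not concern real property. Met.
  (c) The amount in controversy is $135,000, which meets the USD 100,000 floor, which satisfies one of the alternatives. Met.
  (d) The plaintiff resides in Brymarsh. The carve-out does not apply: the operative events occurred in Palston, not Brymarsh. Met.
  → Every requirement is satisfied — jurisdiction.
The Brymarsh High Bench:
  (a) The amount in controversy is $135,000, which meets the $20,000 floor, so one alternative holds. And the carve-out is inapplicable — the claim does not concern real property. Satisfied.
  (b) The operative events occurred in Palston, not Norston. Fails.
  (c) The amount in controversy is 135,000 dollars, within the $500,000 ceiling, which satisfies one of the alternatives. Satisfied.
  (d) Every defendant has filed written consent, which satisfies one of the alternatives. Met.
  → No jurisdiction.
The Superior Court of Norston:
  (a) Every defendant has filed written consent. Met.
  (b) The amount in controversy is $135,000, which meets the 75,000 dollars floor — that alternative is enough. Met.
  (c) The plaintiff resides in Brymarsh. Not met.
  (d) The claim is a tort claim, not a property claim, so this disjunct is met. Met.
  → The court lacks jurisdiction.
Courts with jurisdiction: the Superior Court of Brymarsh — 1 in total.

1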